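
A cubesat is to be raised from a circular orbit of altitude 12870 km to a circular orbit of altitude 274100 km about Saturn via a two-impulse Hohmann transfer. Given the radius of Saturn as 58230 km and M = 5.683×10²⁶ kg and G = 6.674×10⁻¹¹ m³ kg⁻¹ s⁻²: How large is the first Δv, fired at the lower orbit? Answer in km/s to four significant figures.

Δv ≈ 6.549 km/s

μ = GM = 6.674×10⁻¹¹ × 5.683×10²⁶ = 3.793×10¹⁶ m³/s².
r₁ = 58230 + 12870 = 71100 km = 7.1100×10⁷ m.
r₂ = 58230 + 274100 = 332330 km = 3.3233×10⁸ m.
Transfer ellipse a_t = (r₁ + r₂)/2 = 2.017×10⁸ m.
At r₁: circular v_c1 = √(μ/r₁) = 23100 m/s; transfer-perikrone v_p = √[μ(2/r₁ − 1/a_t)] = 29650 m/s.
Δv₁ = v_p − v_c1 = 6549 m/s.
= 6.549 km/s.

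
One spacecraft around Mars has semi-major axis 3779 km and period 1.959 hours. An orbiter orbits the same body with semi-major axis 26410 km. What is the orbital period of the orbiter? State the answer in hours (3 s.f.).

Kepler's third law: T² ∝ a³, so T₂ = T₁ (a₂/a₁)^(3/2).
a₂/a₁ = 6.989, (a₂/a₁)^(3/2) = 18.48.
T₂ = 1.959 × 18.48 = 36.19 hours.

T₂ ≈ 36.2 hours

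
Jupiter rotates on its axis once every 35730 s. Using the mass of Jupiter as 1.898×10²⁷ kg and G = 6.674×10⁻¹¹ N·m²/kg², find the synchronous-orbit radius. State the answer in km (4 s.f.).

r_sync ≈ 1.600×10⁵ km

μ = GM = 6.674×10⁻¹¹ × 1.898×10²⁷ = 1.267×10¹⁷ m³/s².
A synchronous orbit has period T, so by Kepler's third law a = (μT²/4π²)^(1/3).
μT²/4π² = 1.267×10¹⁷ × (3.573×10⁴)² / 39.48 = 4.096×10²⁴ m³.
a = 1.600×10⁸ m = 1.6000×10⁵ km.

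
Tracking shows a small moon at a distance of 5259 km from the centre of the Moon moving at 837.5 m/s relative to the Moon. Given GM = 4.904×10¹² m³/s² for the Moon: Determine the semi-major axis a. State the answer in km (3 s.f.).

r = 5.259×10⁶ m.
Specific orbital energy ε = v²/2 − μ/r = (837.5)²/2 − 4.904×10¹²/5.259×10⁶ = -5.818×10⁵ J/kg.
Since ε = −μ/(2a), a = −μ/(2ε) = 4.215×10⁶ m = 4214.6 km.

a ≈ 4210 km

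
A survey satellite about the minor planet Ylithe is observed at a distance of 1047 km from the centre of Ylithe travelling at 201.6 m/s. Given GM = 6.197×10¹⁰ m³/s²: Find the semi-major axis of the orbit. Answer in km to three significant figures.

a ≈ 797 km

r = 1.047×10⁶ m.
Specific orbital energy ε = v²/2 − μ/r = (201.6)²/2 − 6.197×10¹⁰/1.047×10⁶ = -3.887×10⁴ J/kg.
Since ε = −μ/(2a), a = −μ/(2ε) = 7.972×10⁵ m = 797.21 km.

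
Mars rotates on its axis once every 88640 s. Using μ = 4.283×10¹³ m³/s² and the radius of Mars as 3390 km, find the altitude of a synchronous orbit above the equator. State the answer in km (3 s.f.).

h_sync ≈ 17000 km

A synchronous orbit has period T, so by Kepler's third law a = (μT²/4π²)^(1/3).
μT²/4π² = 4.283×10¹³ × (8.864×10⁴)² / 39.48 = 8.524×10²¹ m³.
a = 2.043×10⁷ m = 20428 km.
Altitude h = a − R = 20428 − 3390 = 17038 km.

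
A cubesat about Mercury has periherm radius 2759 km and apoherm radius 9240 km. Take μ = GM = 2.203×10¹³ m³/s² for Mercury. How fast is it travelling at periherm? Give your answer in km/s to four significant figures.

v ≈ 3.507 km/s

Semi-major axis a = (r_p + r_a)/2 = 5999.5 km = 6.000×10⁶ m.
Vis-viva: v² = μ(2/r − 1/a) = 2.203×10¹³ × (7.249×10⁻⁷ − 1.667×10⁻⁷) = 1.230×10⁷ m²/s².
v = 3507 m/s = 3.507 km/s.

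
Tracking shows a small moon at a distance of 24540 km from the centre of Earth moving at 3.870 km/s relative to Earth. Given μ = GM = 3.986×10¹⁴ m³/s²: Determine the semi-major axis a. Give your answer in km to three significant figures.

a ≈ 22800 km

r = 2.454×10⁷ m.
Vis-viva rearranged: 1/a = 2/r − v²/μ = 8.150×10⁻⁸ − 3.757×10⁻⁸ = 4.393×10⁻⁸ m⁻¹.
a = 2.277×10⁷ m = 22766 km.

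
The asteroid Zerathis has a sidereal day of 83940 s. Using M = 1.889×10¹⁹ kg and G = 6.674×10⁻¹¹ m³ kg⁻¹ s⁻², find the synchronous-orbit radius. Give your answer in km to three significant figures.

r_sync ≈ 608 km

μ = GM = 6.674×10⁻¹¹ × 1.889×10¹⁹ = 1.261×10⁹ m³/s².
A synchronous orbit has period T, so by Kepler's third law a = (μT²/4π²)^(1/3).
μT²/4π² = 1.261×10⁹ × (8.394×10⁴)² / 39.48 = 2.250×10¹⁷ m³.
a = 6.082×10⁵ m = 608.23 km.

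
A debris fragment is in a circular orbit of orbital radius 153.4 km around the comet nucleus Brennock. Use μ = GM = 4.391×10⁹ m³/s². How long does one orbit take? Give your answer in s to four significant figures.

T ≈ 5697 s

r = 153.4 km = 1.534×10⁵ m.
Kepler's third law: T = 2π√(r³/μ) = 2π√((1.534×10⁵)³ / 4.391×10⁹).
r³/μ = 8.221×10⁵ s², so T = 2π × 9.067×10² = 5.697×10³ s.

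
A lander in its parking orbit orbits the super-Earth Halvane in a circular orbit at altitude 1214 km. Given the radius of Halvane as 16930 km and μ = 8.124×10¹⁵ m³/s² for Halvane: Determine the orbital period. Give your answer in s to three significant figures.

r = 16930 + 1214 = 18144 km = 1.8144×10⁷ m.
Kepler's third law: T = 2π√(r³/μ) = 2π√((1.814×10⁷)³ / 8.124×10¹⁵).
r³/μ = 7.352×10⁵ s², so T = 2π × 8.575×10² = 5.388×10³ s.

T ≈ 5390 s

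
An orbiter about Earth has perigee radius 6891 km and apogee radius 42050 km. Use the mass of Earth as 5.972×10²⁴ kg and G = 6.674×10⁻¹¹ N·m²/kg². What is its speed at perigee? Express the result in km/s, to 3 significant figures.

μ = GM = 6.674×10⁻¹¹ × 5.972×10²⁴ = 3.986×10¹⁴ m³/s².
Semi-major axis a = (r_p + r_a)/2 = 24470 km = 2.447×10⁷ m.
Vis-viva: v² = μ(2/r − 1/a) = 3.986×10¹⁴ × (2.902×10⁻⁷ − 4.087×10⁻⁸) = 9.939×10⁷ m²/s².
v = 9970 m/s = 9.970 km/s.

v ≈ 9.97 km/s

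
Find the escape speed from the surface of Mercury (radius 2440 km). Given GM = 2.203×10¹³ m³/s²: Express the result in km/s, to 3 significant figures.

v_esc ≈ 4.25 km/s

r = R = 2.440×10⁶ m.
Escape speed v_esc = √(2μ/r) = √(2 × 2.203×10¹³ / 2.440×10⁶) = √(1.806×10⁷) = 4249 m/s.
= 4.249 km/s.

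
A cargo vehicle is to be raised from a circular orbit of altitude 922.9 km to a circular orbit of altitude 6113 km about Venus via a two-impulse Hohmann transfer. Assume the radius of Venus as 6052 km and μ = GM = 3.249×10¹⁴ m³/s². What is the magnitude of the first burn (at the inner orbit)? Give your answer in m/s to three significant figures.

Δv ≈ 870 m/s

r₁ = 6052 + 922.9 = 6974.9 km = 6.9749×10⁶ m.
r₂ = 6052 + 6113 = 12165 km = 1.2165×10⁷ m.
Transfer ellipse a_t = (r₁ + r₂)/2 = 9.570×10⁶ m.
At r₁: circular v_c1 = √(μ/r₁) = 6825 m/s; transfer-periapsis v_p = √[μ(2/r₁ − 1/a_t)] = 7695 m/s.
Δv₁ = v_p − v_c1 = 869.9 m/s.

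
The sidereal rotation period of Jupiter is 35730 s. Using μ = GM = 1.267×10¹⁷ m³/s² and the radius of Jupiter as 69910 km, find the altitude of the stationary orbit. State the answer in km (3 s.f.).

A synchronous orbit has period T, so by Kepler's third law a = (μT²/4π²)^(1/3).
μT²/4π² = 1.267×10¹⁷ × (3.573×10⁴)² / 39.48 = 4.097×10²⁴ m³.
a = 1.600×10⁸ m = 1.6002×10⁵ km.
Altitude h = a − R = 1.6002×10⁵ − 69910 = 90105 km.

h_sync ≈ 90100 km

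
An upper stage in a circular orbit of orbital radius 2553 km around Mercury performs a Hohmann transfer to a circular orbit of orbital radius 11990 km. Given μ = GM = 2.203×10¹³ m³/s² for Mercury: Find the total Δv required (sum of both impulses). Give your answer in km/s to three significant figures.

Δv_total ≈ 1.39 km/s

r₁ = 2553 km = 2.553×10⁶ m.
r₂ = 11990 km = 1.199×10⁷ m.
Transfer ellipse a_t = (r₁ + r₂)/2 = 7.272×10⁶ m.
At r₁: circular v_c1 = √(μ/r₁) = 2938 m/s; transfer-periherm v_p = √[μ(2/r₁ − 1/a_t)] = 3772 m/s.
Δv₁ = v_p − v_c1 = 834.5 m/s.
At r₂: circular v_c2 = √(μ/r₂) = 1355 m/s; transfer-apoherm v_a = √[μ(2/r₂ − 1/a_t)] = 803.2 m/s.
Δv₂ = v_c2 − v_a = 552.3 m/s.
Total Δv = Δv₁ + Δv₂ = 1387 m/s = 1.387 km/s.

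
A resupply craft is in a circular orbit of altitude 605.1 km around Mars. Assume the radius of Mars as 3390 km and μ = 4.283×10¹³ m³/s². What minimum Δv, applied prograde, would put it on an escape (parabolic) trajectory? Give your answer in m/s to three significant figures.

Δv ≈ 1360 m/s

r = 3390 + 605.1 = 3995.1 km = 3.9951×10⁶ m.
Circular speed v_c = √(μ/r) = 3274 m/s.
Escape speed v_esc = √(2μ/r) = √2 × v_c = 4630 m/s.
Δv = v_esc − v_c = 1356 m/s.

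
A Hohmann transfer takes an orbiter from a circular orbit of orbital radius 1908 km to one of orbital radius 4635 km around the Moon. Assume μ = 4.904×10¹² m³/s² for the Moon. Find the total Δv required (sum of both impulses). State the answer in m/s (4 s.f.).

Δv_total ≈ 548.1 m/s

r₁ = 1908 km = 1.908×10⁶ m.
r₂ = 4635 km = 4.635×10⁶ m.
Transfer ellipse a_t = (r₁ + r₂)/2 = 3.272×10⁶ m.
At r₁: circular v_c1 = √(μ/r₁) = 1603 m/s; transfer-perilune v_p = √[μ(2/r₁ − 1/a_t)] = 1908 m/s.
Δv₁ = v_p − v_c1 = 305.1 m/s.
At r₂: circular v_c2 = √(μ/r₂) = 1029 m/s; transfer-apolune v_a = √[μ(2/r₂ − 1/a_t)] = 785.5 m/s.
Δv₂ = v_c2 − v_a = 243.1 m/s.
Total Δv = Δv₁ + Δv₂ = 548.1 m/s.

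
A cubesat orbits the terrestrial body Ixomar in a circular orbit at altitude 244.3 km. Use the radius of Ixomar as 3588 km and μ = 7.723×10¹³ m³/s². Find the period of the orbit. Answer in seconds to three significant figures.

T ≈ 5360 seconds

r = 3588 + 244.3 = 3832.3 km = 3.8323×10⁶ m.
Kepler's third law: T = 2π√(r³/μ) = 2π√((3.832×10⁶)³ / 7.723×10¹³).
r³/μ = 7.288×10⁵ s², so T = 2π × 8.537×10² = 5.364×10³ s.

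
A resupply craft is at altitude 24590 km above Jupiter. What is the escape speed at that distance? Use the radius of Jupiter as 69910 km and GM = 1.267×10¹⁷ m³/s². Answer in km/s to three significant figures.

r = 69910 + 24590 = 94500 km = 9.4500×10⁷ m.
Escape speed v_esc = √(2μ/r) = √(2 × 1.267×10¹⁷ / 9.450×10⁷) = √(2.681×10⁹) = 51780 m/s.
= 51.78 km/s.

v_esc ≈ 51.8 km/s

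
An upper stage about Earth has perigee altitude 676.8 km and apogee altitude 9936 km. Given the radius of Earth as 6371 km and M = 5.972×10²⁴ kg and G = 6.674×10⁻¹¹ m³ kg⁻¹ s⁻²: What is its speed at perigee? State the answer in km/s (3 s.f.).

v ≈ 8.89 km/s

μ = GM = 6.674×10⁻¹¹ × 5.972×10²⁴ = 3.986×10¹⁴ m³/s².
r_p = 6371 + 676.8 = 7047.8 km = 7.0478×10⁶ m.
r_a = 6371 + 9936 = 16307 km = 1.6307×10⁷ m.
Semi-major axis a = (r_p + r_a)/2 = 11677 km = 1.168×10⁷ m.
Vis-viva: v² = μ(2/r − 1/a) = 3.986×10¹⁴ × (2.838×10⁻⁷ − 8.564×10⁻⁸) = 7.897×10⁷ m²/s².
v = 8887 m/s = 8.887 km/s.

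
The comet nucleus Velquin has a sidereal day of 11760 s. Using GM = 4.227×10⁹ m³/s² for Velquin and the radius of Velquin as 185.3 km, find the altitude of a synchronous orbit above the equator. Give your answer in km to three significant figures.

A synchronous orbit has period T, so by Kepler's third law a = (μT²/4π²)^(1/3).
μT²/4π² = 4.227×10⁹ × (1.176×10⁴)² / 39.48 = 1.481×10¹⁶ m³.
a = 2.456×10⁵ m = 245.56 km.
Altitude h = a − R = 245.56 − 185.3 = 60.263 km.

h_sync ≈ 60.3 km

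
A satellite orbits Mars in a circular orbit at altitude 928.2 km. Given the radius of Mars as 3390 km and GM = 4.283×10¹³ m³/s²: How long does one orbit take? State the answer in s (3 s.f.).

r = 3390 + 928.2 = 4318.2 km = 4.3182×10⁶ m.
Kepler's third law: T = 2π√(r³/μ) = 2π√((4.318×10⁶)³ / 4.283×10¹³).
r³/μ = 1.880×10⁶ s², so T = 2π × 1.371×10³ = 8.615×10³ s.

T ≈ 8620 s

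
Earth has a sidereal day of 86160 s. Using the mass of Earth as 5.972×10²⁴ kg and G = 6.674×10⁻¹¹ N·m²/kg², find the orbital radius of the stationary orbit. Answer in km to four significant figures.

μ = GM = 6.674×10⁻¹¹ × 5.972×10²⁴ = 3.986×10¹⁴ m³/s².
A synchronous orbit has period T, so by Kepler's third law a = (μT²/4π²)^(1/3).
μT²/4π² = 3.986×10¹⁴ × (8.616×10⁴)² / 39.48 = 7.495×10²² m³.
a = 4.216×10⁷ m = 42162 km.

r_sync ≈ 42160 km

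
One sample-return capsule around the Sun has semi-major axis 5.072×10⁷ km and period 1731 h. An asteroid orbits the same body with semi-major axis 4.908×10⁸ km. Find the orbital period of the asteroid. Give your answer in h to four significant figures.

Kepler's third law: T² ∝ a³, so T₂ = T₁ (a₂/a₁)^(3/2).
a₂/a₁ = 9.677, (a₂/a₁)^(3/2) = 30.10.
T₂ = 1731 × 30.10 = 52110 h.

T₂ ≈ 52110 h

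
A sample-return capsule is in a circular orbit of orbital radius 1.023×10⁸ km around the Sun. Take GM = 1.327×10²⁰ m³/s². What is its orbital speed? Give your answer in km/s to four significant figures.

r = 1.023×10⁸ km = 1.023×10¹¹ m.
For a circular orbit v = √(μ/r) = √(1.327×10²⁰ / 1.023×10¹¹) = √(1.297×10⁹) = 36020 m/s.
That is 36.02 km/s.

v ≈ 36.02 km/s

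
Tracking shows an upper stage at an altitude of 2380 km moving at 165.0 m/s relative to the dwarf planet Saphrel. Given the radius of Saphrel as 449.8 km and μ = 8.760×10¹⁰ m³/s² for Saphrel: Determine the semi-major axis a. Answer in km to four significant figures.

r = 449.8 + 2380 = 2829.8 km = 2.830×10⁶ m.
Vis-viva rearranged: 1/a = 2/r − v²/μ = 7.068×10⁻⁷ − 3.108×10⁻⁷ = 3.960×10⁻⁷ m⁻¹.
a = 2.525×10⁶ m = 2525.4 km.

a ≈ 2525 km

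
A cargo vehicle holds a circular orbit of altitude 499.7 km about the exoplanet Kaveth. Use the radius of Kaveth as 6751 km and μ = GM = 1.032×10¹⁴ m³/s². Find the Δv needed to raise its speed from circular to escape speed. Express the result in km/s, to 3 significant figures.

Δv ≈ 1.56 km/s

r = 6751 + 499.7 = 7250.7 km = 7.2507×10⁶ m.
Circular speed v_c = √(μ/r) = 3773 m/s.
Escape speed v_esc = √(2μ/r) = √2 × v_c = 5335 m/s.
Δv = v_esc − v_c = 1563 m/s = 1.563 km/s.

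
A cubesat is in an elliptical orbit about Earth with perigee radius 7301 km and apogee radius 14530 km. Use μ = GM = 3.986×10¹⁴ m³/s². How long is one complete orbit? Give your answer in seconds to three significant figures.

T ≈ 11300 seconds

Semi-major axis a = (r_p + r_a)/2 = (7301.0 + 14530)/2 = 10916 km = 1.092×10⁷ m.
By Kepler's third law T = 2π√(a³/μ) = 2π × 1.806×10³ = 1.135×10⁴ s.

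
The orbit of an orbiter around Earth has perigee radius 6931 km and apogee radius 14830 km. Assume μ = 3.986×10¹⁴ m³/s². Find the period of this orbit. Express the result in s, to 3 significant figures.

Semi-major axis a = (r_p + r_a)/2 = (6931.0 + 14830)/2 = 10880 km = 1.088×10⁷ m.
By Kepler's third law T = 2π√(a³/μ) = 2π × 1.798×10³ = 1.129×10⁴ s.

T ≈ 11300 s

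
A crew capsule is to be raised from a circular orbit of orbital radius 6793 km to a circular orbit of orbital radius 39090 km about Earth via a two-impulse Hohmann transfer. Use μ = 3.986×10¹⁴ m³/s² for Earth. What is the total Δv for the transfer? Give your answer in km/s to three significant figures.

Δv_total ≈ 3.79 km/s

r₁ = 6793 km = 6.793×10⁶ m.
r₂ = 39090 km = 3.909×10⁷ m.
Transfer ellipse a_t = (r₁ + r₂)/2 = 2.294×10⁷ m.
At r₁: circular v_c1 = √(μ/r₁) = 7660 m/s; transfer-perigee v_p = √[μ(2/r₁ − 1/a_t)] = 9999 m/s.
Δv₁ = v_p − v_c1 = 2339 m/s.
At r₂: circular v_c2 = √(μ/r₂) = 3193 m/s; transfer-apogee v_a = √[μ(2/r₂ − 1/a_t)] = 1738 m/s.
Δv₂ = v_c2 − v_a = 1456 m/s.
Total Δv = Δv₁ + Δv₂ = 3795 m/s = 3.795 km/s.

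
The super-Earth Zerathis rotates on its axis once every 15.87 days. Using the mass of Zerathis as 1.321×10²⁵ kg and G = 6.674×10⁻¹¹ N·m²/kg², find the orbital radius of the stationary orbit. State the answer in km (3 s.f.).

r_sync ≈ 3.48×10⁵ km

μ = GM = 6.674×10⁻¹¹ × 1.321×10²⁵ = 8.816×10¹⁴ m³/s².
T = 15.87 days = 1.371×10⁶ s.
A synchronous orbit has period T, so by Kepler's third law a = (μT²/4π²)^(1/3).
μT²/4π² = 8.816×10¹⁴ × (1.371×10⁶)² / 39.48 = 4.199×10²⁵ m³.
a = 3.476×10⁸ m = 3.4757×10⁵ km.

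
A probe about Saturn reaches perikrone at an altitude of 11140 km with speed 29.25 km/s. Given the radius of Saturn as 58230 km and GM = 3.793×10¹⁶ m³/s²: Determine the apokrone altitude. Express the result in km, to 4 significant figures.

r_p = 58230 + 11140 = 69370 km = 6.937×10⁷ m.
Specific energy ε = v²/2 − μ/r = -1.190×10⁸ J/kg, so a = −μ/(2ε) = 1.594×10⁸ m.
The apsides satisfy r_p + r_a = 2a, so the apokrone radius is 2a − r_p = 2.494×10⁸ m = 2.4938×10⁵ km.
Apokrone altitude = 2.4938×10⁵ − 58230 = 1.9115×10⁵ km.

apokrone altitude ≈ 1.911×10⁵ km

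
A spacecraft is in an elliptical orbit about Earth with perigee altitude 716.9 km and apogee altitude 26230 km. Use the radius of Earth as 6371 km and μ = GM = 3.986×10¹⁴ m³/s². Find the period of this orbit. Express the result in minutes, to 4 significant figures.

T ≈ 463.7 minutes

r_p = 6371 + 716.9 = 7087.9 km = 7.0879×10⁶ m.
r_a = 6371 + 26230 = 32601 km = 3.2601×10⁷ m.
Semi-major axis a = (r_p + r_a)/2 = (7087.9 + 32601)/2 = 19844 km = 1.984×10⁷ m.
By Kepler's third law T = 2π√(a³/μ) = 2π × 4.428×10³ = 2.782×10⁴ s.
= 463.7 minutes.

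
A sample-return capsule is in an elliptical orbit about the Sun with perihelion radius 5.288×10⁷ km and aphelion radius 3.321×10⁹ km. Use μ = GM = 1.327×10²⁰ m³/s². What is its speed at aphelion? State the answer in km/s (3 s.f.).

Semi-major axis a = (r_p + r_a)/2 = 1.6869×10⁹ km = 1.687×10¹² m.
Vis-viva: v² = μ(2/r − 1/a) = 1.327×10²⁰ × (6.022×10⁻¹³ − 5.928×10⁻¹³) = 1.253×10⁶ m²/s².
v = 1119 m/s = 1.119 km/s.

v ≈ 1.12 km/s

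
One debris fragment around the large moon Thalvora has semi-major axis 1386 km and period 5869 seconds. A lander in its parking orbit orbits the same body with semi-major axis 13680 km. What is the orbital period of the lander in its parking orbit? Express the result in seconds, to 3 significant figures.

T₂ ≈ 1.82×10⁵ seconds

Kepler's third law: T² ∝ a³, so T₂ = T₁ (a₂/a₁)^(3/2).
a₂/a₁ = 9.870, (a₂/a₁)^(3/2) = 31.01.
T₂ = 5869 × 31.01 = 1.820×10⁵ seconds.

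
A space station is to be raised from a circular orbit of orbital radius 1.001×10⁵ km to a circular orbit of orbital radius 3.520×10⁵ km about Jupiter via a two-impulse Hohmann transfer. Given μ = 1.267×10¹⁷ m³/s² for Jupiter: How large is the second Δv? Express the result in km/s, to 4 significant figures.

r₁ = 1.001×10⁵ km = 1.001×10⁸ m.
r₂ = 3.520×10⁵ km = 3.520×10⁸ m.
Transfer ellipse a_t = (r₁ + r₂)/2 = 2.260×10⁸ m.
At r₁: circular v_c1 = √(μ/r₁) = 35580 m/s; transfer-perijove v_p = √[μ(2/r₁ − 1/a_t)] = 44400 m/s.
At r₂: circular v_c2 = √(μ/r₂) = 18970 m/s; transfer-apojove v_a = √[μ(2/r₂ − 1/a_t)] = 12630 m/s.
Δv₂ = v_c2 − v_a = 6347 m/s.
= 6.347 km/s.

Δv ≈ 6.347 km/s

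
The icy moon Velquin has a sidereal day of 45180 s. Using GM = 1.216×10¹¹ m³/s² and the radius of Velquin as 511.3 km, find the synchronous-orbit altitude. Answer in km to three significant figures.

h_sync ≈ 1330 km

A synchronous orbit has period T, so by Kepler's third law a = (μT²/4π²)^(1/3).
μT²/4π² = 1.216×10¹¹ × (4.518×10⁴)² / 39.48 = 6.287×10¹⁸ m³.
a = 1.846×10⁶ m = 1845.7 km.
Altitude h = a − R = 1845.7 − 511.3 = 1334.4 km.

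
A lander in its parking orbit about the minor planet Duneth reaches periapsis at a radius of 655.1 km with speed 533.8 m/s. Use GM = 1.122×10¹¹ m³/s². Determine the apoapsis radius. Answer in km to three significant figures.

apoapsis radius ≈ 3240 km

r_p = 6.551×10⁵ m.
Specific energy ε = v²/2 − μ/r = -2.880×10⁴ J/kg, so a = −μ/(2ε) = 1.948×10⁶ m.
The apsides satisfy r_p + r_a = 2a, so the apoapsis radius is 2a − r_p = 3.241×10⁶ m = 3240.7 km.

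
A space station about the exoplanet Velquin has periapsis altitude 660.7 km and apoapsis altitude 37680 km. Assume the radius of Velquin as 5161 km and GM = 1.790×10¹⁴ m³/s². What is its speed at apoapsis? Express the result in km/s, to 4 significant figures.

r_p = 5161 + 660.7 = 5821.7 km = 5.8217×10⁶ m.
r_a = 5161 + 37680 = 42841 km = 4.2841×10⁷ m.
Semi-major axis a = (r_p + r_a)/2 = 24331 km = 2.433×10⁷ m.
Vis-viva: v² = μ(2/r − 1/a) = 1.790×10¹⁴ × (4.668×10⁻⁸ − 4.110×10⁻⁸) = 9.997×10⁵ m²/s².
v = 999.9 m/s = 0.9999 km/s.

v ≈ 0.9999 km/s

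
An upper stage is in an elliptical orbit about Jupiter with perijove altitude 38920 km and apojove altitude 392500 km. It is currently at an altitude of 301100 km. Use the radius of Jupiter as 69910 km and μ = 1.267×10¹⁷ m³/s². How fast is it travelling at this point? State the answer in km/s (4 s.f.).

r_p = 69910 + 38920 = 108830 km = 1.0883×10⁸ m.
r_a = 69910 + 392500 = 462410 km = 4.6241×10⁸ m.
r = 69910 + 301100 = 3.7101×10⁵ km = 3.710×10⁸ m.
Semi-major axis a = (r_p + r_a)/2 = 2.8562×10⁵ km = 2.856×10⁸ m.
Vis-viva: v² = μ(2/r − 1/a) = 1.267×10¹⁷ × (5.391×10⁻⁹ − 3.501×10⁻⁹) = 2.394×10⁸ m²/s².
v = 15470 m/s = 15.47 km/s.

v ≈ 15.47 km/s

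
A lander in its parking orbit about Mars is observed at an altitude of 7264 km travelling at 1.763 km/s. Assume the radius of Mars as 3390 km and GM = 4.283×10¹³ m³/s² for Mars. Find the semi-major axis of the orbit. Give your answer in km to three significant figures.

a ≈ 8680 km

r = 3390 + 7264 = 10654 km = 1.065×10⁷ m.
Specific orbital energy ε = v²/2 − μ/r = (1763)²/2 − 4.283×10¹³/1.065×10⁷ = -2.466×10⁶ J/kg.
Since ε = −μ/(2a), a = −μ/(2ε) = 8.684×10⁶ m = 8684.1 km.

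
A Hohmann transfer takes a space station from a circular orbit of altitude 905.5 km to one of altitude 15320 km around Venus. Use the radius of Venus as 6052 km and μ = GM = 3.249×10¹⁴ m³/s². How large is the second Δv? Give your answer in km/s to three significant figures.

r₁ = 6052 + 905.5 = 6957.5 km = 6.9575×10⁶ m.
r₂ = 6052 + 15320 = 21372 km = 2.1372×10⁷ m.
Transfer ellipse a_t = (r₁ + r₂)/2 = 1.416×10⁷ m.
At r₁: circular v_c1 = √(μ/r₁) = 6834 m/s; transfer-periapsis v_p = √[μ(2/r₁ − 1/a_t)] = 8394 m/s.
At r₂: circular v_c2 = √(μ/r₂) = 3899 m/s; transfer-apoapsis v_a = √[μ(2/r₂ − 1/a_t)] = 2733 m/s.
Δv₂ = v_c2 − v_a = 1166 m/s.
= 1.166 km/s.

Δv ≈ 1.17 km/s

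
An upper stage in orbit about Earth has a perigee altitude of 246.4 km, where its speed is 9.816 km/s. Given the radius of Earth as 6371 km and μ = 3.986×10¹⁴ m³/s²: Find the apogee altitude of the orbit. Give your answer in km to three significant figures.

apogee altitude ≈ 20100 km

r_p = 6371 + 246.4 = 6617.4 km = 6.617×10⁶ m.
Specific energy ε = v²/2 − μ/r = -1.206×10⁷ J/kg, so a = −μ/(2ε) = 1.653×10⁷ m.
The apsides satisfy r_p + r_a = 2a, so the apogee radius is 2a − r_p = 2.644×10⁷ m = 26439 km.
Apogee altitude = 26439 − 6371 = 20068 km.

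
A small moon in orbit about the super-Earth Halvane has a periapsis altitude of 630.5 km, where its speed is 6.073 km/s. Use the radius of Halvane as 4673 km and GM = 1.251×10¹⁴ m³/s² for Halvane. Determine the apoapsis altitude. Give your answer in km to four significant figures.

apoapsis altitude ≈ 14330 km

r_p = 4673 + 630.5 = 5303.5 km = 5.304×10⁶ m.
Specific energy ε = v²/2 − μ/r = -5.148×10⁶ J/kg, so a = −μ/(2ε) = 1.215×10⁷ m.
The apsides satisfy r_p + r_a = 2a, so the apoapsis radius is 2a − r_p = 1.900×10⁷ m = 18999 km.
Apoapsis altitude = 18999 − 4673 = 14326 km.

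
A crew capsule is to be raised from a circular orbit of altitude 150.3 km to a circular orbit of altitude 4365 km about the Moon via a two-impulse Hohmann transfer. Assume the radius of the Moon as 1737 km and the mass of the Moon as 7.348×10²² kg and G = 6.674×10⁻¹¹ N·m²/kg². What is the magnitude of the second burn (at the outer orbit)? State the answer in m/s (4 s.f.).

Δv ≈ 280.3 m/s

μ = GM = 6.674×10⁻¹¹ × 7.348×10²² = 4.904×10¹² m³/s².
r₁ = 1737 + 150.3 = 1887.3 km = 1.8873×10⁶ m.
r₂ = 1737 + 4365 = 6102.0 km = 6.1020×10⁶ m.
Transfer ellipse a_t = (r₁ + r₂)/2 = 3.995×10⁶ m.
At r₁: circular v_c1 = √(μ/r₁) = 1612 m/s; transfer-perilune v_p = √[μ(2/r₁ − 1/a_t)] = 1992 m/s.
At r₂: circular v_c2 = √(μ/r₂) = 896.5 m/s; transfer-apolune v_a = √[μ(2/r₂ − 1/a_t)] = 616.2 m/s.
Δv₂ = v_c2 − v_a = 280.3 m/s.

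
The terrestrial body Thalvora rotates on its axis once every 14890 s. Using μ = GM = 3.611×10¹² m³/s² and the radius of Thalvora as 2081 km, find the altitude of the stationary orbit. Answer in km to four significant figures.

A synchronous orbit has period T, so by Kepler's third law a = (μT²/4π²)^(1/3).
μT²/4π² = 3.611×10¹² × (1.489×10⁴)² / 39.48 = 2.028×10¹⁹ m³.
a = 2.727×10⁶ m = 2727.0 km.
Altitude h = a − R = 2727.0 − 2081 = 646.00 km.

h_sync ≈ 646.0 km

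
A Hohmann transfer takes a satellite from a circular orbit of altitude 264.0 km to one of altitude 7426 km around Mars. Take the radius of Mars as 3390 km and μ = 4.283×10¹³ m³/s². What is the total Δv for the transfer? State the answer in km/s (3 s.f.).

r₁ = 3390 + 264.0 = 3654.0 km = 3.6540×10⁶ m.
r₂ = 3390 + 7426 = 10816 km = 1.0816×10⁷ m.
Transfer ellipse a_t = (r₁ + r₂)/2 = 7.235×10⁶ m.
At r₁: circular v_c1 = √(μ/r₁) = 3424 m/s; transfer-periapsis v_p = √[μ(2/r₁ − 1/a_t)] = 4186 m/s.
Δv₁ = v_p − v_c1 = 762.4 m/s.
At r₂: circular v_c2 = √(μ/r₂) = 1990 m/s; transfer-apoapsis v_a = √[μ(2/r₂ − 1/a_t)] = 1414 m/s.
Δv₂ = v_c2 − v_a = 575.8 m/s.
Total Δv = Δv₁ + Δv₂ = 1338 m/s = 1.338 km/s.

Δv_total ≈ 1.34 km/s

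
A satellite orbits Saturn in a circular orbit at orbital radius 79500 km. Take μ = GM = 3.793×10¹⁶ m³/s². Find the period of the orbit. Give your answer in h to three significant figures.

T ≈ 6.35 h

r = 79500 km = 7.950×10⁷ m.
Kepler's third law: T = 2π√(r³/μ) = 2π√((7.950×10⁷)³ / 3.793×10¹⁶).
r³/μ = 1.325×10⁷ s², so T = 2π × 3.640×10³ = 2.287×10⁴ s.
Converting: 2.287×10⁴ s ÷ 3600 = 6.352 h.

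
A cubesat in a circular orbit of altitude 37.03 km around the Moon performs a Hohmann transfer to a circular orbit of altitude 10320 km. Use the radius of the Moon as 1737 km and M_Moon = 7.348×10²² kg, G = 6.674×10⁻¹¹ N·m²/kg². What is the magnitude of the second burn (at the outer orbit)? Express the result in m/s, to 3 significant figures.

μ = GM = 6.674×10⁻¹¹ × 7.348×10²² = 4.904×10¹² m³/s².
r₁ = 1737 + 37.03 = 1774.0 km = 1.7740×10⁶ m.
r₂ = 1737 + 10320 = 12057 km = 1.2057×10⁷ m.
Transfer ellipse a_t = (r₁ + r₂)/2 = 6.916×10⁶ m.
At r₁: circular v_c1 = √(μ/r₁) = 1663 m/s; transfer-perilune v_p = √[μ(2/r₁ − 1/a_t)] = 2195 m/s.
At r₂: circular v_c2 = √(μ/r₂) = 637.8 m/s; transfer-apolune v_a = √[μ(2/r₂ − 1/a_t)] = 323.0 m/s.
Δv₂ = v_c2 − v_a = 314.7 m/s.

Δv ≈ 315 m/s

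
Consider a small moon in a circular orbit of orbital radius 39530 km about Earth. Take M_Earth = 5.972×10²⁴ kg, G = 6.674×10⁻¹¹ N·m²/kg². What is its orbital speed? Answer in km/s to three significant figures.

v ≈ 3.18 km/s

μ = GM = 6.674×10⁻¹¹ × 5.972×10²⁴ = 3.986×10¹⁴ m³/s².
r = 39530 km = 3.953×10⁷ m.
For a circular orbit v = √(μ/r) = √(3.986×10¹⁴ / 3.953×10⁷) = √(1.008×10⁷) = 3175 m/s.
That is 3.175 km/s.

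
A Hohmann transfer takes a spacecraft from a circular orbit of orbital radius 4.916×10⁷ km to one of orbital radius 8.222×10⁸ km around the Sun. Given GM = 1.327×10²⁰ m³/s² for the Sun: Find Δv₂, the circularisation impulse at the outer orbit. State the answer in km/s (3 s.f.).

Δv ≈ 8.44 km/s

r₁ = 4.916×10⁷ km = 4.916×10¹⁰ m.
r₂ = 8.222×10⁸ km = 8.222×10¹¹ m.
Transfer ellipse a_t = (r₁ + r₂)/2 = 4.357×10¹¹ m.
At r₁: circular v_c1 = √(μ/r₁) = 51960 m/s; transfer-perihelion v_p = √[μ(2/r₁ − 1/a_t)] = 71370 m/s.
At r₂: circular v_c2 = √(μ/r₂) = 12700 m/s; transfer-aphelion v_a = √[μ(2/r₂ − 1/a_t)] = 4267 m/s.
Δv₂ = v_c2 − v_a = 8437 m/s.
= 8.437 km/s.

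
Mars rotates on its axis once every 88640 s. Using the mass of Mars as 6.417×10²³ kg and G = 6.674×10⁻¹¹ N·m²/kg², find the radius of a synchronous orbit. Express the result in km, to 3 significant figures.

μ = GM = 6.674×10⁻¹¹ × 6.417×10²³ = 4.283×10¹³ m³/s².
A synchronous orbit has period T, so by Kepler's third law a = (μT²/4π²)^(1/3).
μT²/4π² = 4.283×10¹³ × (8.864×10⁴)² / 39.48 = 8.524×10²¹ m³.
a = 2.043×10⁷ m = 20427 km.

r_sync ≈ 20400 km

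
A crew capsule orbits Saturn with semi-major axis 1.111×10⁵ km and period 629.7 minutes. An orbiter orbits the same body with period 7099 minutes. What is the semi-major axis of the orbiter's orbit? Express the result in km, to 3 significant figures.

Kepler's third law: a³ ∝ T², so a₂ = a₁ (T₂/T₁)^(2/3).
T₂/T₁ = 11.27, (T₂/T₁)^(2/3) = 5.028.
a₂ = 1.111×10⁵ × 5.028 = 5.586×10⁵ km.

a₂ ≈ 5.59×10⁵ km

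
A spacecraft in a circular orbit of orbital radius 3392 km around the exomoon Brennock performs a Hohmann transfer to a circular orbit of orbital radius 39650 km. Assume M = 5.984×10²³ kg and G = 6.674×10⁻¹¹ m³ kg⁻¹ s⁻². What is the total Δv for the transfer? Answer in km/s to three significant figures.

Δv_total ≈ 1.83 km/s

μ = GM = 6.674×10⁻¹¹ × 5.984×10²³ = 3.994×10¹³ m³/s².
r₁ = 3392 km = 3.392×10⁶ m.
r₂ = 39650 km = 3.965×10⁷ m.
Transfer ellipse a_t = (r₁ + r₂)/2 = 2.152×10⁷ m.
At r₁: circular v_c1 = √(μ/r₁) = 3431 m/s; transfer-periapsis v_p = √[μ(2/r₁ − 1/a_t)] = 4657 m/s.
Δv₁ = v_p − v_c1 = 1226 m/s.
At r₂: circular v_c2 = √(μ/r₂) = 1004 m/s; transfer-apoapsis v_a = √[μ(2/r₂ − 1/a_t)] = 398.4 m/s.
Δv₂ = v_c2 − v_a = 605.2 m/s.
Total Δv = Δv₁ + Δv₂ = 1831 m/s = 1.831 km/s.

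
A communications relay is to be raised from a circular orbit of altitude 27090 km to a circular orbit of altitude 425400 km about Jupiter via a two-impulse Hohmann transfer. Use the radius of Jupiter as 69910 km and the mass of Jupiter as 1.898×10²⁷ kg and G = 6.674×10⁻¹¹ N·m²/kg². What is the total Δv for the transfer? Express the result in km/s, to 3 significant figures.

μ = GM = 6.674×10⁻¹¹ × 1.898×10²⁷ = 1.267×10¹⁷ m³/s².
r₁ = 69910 + 27090 = 97000 km = 9.7000×10⁷ m.
r₂ = 69910 + 425400 = 495310 km = 4.9531×10⁸ m.
Transfer ellipse a_t = (r₁ + r₂)/2 = 2.962×10⁸ m.
At r₁: circular v_c1 = √(μ/r₁) = 36140 m/s; transfer-perijove v_p = √[μ(2/r₁ − 1/a_t)] = 46730 m/s.
Δv₁ = v_p − v_c1 = 10600 m/s.
At r₂: circular v_c2 = √(μ/r₂) = 15990 m/s; transfer-apojove v_a = √[μ(2/r₂ − 1/a_t)] = 9152 m/s.
Δv₂ = v_c2 − v_a = 6840 m/s.
Total Δv = Δv₁ + Δv₂ = 17440 m/s = 17.44 km/s.

Δv_total ≈ 17.4 km/s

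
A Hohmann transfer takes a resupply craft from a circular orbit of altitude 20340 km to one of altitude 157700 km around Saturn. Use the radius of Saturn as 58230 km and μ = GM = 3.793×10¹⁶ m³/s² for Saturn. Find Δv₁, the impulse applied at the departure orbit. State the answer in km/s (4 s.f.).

Δv ≈ 4.635 km/s

r₁ = 58230 + 20340 = 78570 km = 7.8570×10⁷ m.
r₂ = 58230 + 157700 = 215930 km = 2.1593×10⁸ m.
Transfer ellipse a_t = (r₁ + r₂)/2 = 1.472×10⁸ m.
At r₁: circular v_c1 = √(μ/r₁) = 21970 m/s; transfer-perikrone v_p = √[μ(2/r₁ − 1/a_t)] = 26610 m/s.
Δv₁ = v_p − v_c1 = 4635 m/s.
= 4.635 km/s.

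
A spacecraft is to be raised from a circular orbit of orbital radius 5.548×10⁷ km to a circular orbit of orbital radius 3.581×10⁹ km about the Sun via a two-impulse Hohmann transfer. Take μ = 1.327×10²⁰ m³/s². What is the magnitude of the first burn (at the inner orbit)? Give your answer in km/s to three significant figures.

r₁ = 5.548×10⁷ km = 5.548×10¹⁰ m.
r₂ = 3.581×10⁹ km = 3.581×10¹² m.
Transfer ellipse a_t = (r₁ + r₂)/2 = 1.818×10¹² m.
At r₁: circular v_c1 = √(μ/r₁) = 48910 m/s; transfer-perihelion v_p = √[μ(2/r₁ − 1/a_t)] = 68630 m/s.
Δv₁ = v_p − v_c1 = 19730 m/s.
= 19.73 km/s.

Δv ≈ 19.7 km/s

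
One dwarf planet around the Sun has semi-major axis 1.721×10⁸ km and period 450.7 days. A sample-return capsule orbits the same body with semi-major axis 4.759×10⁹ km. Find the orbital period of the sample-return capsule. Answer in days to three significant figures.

Kepler's third law: T² ∝ a³, so T₂ = T₁ (a₂/a₁)^(3/2).
a₂/a₁ = 27.65, (a₂/a₁)^(3/2) = 145.4.
T₂ = 450.7 × 145.4 = 65540 days.

T₂ ≈ 65500 days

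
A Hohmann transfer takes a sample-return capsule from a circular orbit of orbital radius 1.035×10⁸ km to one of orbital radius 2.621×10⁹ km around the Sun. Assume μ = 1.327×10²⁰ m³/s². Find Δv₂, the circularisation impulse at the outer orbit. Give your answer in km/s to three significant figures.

r₁ = 1.035×10⁸ km = 1.035×10¹¹ m.
r₂ = 2.621×10⁹ km = 2.621×10¹² m.
Transfer ellipse a_t = (r₁ + r₂)/2 = 1.362×10¹² m.
At r₁: circular v_c1 = √(μ/r₁) = 35810 m/s; transfer-perihelion v_p = √[μ(2/r₁ − 1/a_t)] = 49670 m/s.
At r₂: circular v_c2 = √(μ/r₂) = 7115 m/s; transfer-aphelion v_a = √[μ(2/r₂ − 1/a_t)] = 1961 m/s.
Δv₂ = v_c2 − v_a = 5154 m/s.
= 5.154 km/s.

Δv ≈ 5.15 km/s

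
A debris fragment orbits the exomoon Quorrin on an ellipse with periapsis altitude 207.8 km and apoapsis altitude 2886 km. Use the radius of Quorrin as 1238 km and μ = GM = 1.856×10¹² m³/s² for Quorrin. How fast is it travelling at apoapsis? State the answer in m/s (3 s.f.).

v ≈ 483 m/s

r_p = 1238 + 207.8 = 1445.8 km = 1.4458×10⁶ m.
r_a = 1238 + 2886 = 4124.0 km = 4.1240×10⁶ m.
Semi-major axis a = (r_p + r_a)/2 = 2784.9 km = 2.785×10⁶ m.
Vis-viva: v² = μ(2/r − 1/a) = 1.856×10¹² × (4.850×10⁻⁷ − 3.591×10⁻⁷) = 2.336×10⁵ m²/s².
v = 483.4 m/s.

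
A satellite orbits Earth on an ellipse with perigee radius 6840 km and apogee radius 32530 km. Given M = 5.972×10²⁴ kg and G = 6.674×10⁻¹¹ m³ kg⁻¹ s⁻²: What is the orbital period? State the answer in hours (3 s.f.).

μ = GM = 6.674×10⁻¹¹ × 5.972×10²⁴ = 3.986×10¹⁴ m³/s².
Semi-major axis a = (r_p + r_a)/2 = (6840.0 + 32530)/2 = 19685 km = 1.968×10⁷ m.
By Kepler's third law T = 2π√(a³/μ) = 2π × 4.375×10³ = 2.749×10⁴ s.
= 7.635 hours.

T ≈ 7.64 hours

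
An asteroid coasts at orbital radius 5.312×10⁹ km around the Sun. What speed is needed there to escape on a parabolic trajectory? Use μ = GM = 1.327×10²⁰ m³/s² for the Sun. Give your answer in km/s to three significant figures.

v_esc ≈ 7.07 km/s

r = 5.312×10⁹ km = 5.312×10¹² m.
Escape speed v_esc = √(2μ/r) = √(2 × 1.327×10²⁰ / 5.312×10¹²) = √(4.996×10⁷) = 7068 m/s.
= 7.068 km/s.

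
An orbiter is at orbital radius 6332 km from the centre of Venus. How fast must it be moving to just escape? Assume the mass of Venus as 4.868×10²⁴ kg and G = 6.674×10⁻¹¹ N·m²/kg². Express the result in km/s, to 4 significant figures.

v_esc ≈ 10.13 km/s

μ = GM = 6.674×10⁻¹¹ × 4.868×10²⁴ = 3.249×10¹⁴ m³/s².
r = 6332 km = 6.332×10⁶ m.
Escape speed v_esc = √(2μ/r) = √(2 × 3.249×10¹⁴ / 6.332×10⁶) = √(1.026×10⁸) = 10130 m/s.
= 10.13 km/s.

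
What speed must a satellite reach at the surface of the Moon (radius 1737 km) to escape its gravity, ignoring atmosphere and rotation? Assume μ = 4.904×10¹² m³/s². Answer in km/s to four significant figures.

v_esc ≈ 2.376 km/s

r = R = 1.737×10⁶ m.
Escape speed v_esc = √(2μ/r) = √(2 × 4.904×10¹² / 1.737×10⁶) = √(5.647×10⁶) = 2376 m/s.
= 2.376 km/s.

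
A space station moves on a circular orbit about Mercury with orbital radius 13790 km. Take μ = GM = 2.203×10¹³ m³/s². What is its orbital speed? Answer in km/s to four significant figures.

v ≈ 1.264 km/s

r = 13790 km = 1.379×10⁷ m.
For a circular orbit v = √(μ/r) = √(2.203×10¹³ / 1.379×10⁷) = √(1.598×10⁶) = 1264 m/s.
That is 1.264 km/s.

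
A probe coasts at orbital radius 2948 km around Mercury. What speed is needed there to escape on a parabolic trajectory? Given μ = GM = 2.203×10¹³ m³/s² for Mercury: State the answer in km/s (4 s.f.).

v_esc ≈ 3.866 km/s

r = 2948 km = 2.948×10⁶ m.
Escape speed v_esc = √(2μ/r) = √(2 × 2.203×10¹³ / 2.948×10⁶) = √(1.495×10⁷) = 3866 m/s.
= 3.866 km/s.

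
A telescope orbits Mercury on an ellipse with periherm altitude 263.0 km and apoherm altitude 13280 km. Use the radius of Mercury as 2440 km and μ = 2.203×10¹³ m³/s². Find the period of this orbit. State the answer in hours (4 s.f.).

r_p = 2440 + 263.0 = 2703.0 km = 2.7030×10⁶ m.
r_a = 2440 + 13280 = 15720 km = 1.5720×10⁷ m.
Semi-major axis a = (r_p + r_a)/2 = (2703.0 + 15720)/2 = 9211.5 km = 9.212×10⁶ m.
By Kepler's third law T = 2π√(a³/μ) = 2π × 5.956×10³ = 3.743×10⁴ s.
= 10.40 hours.

T ≈ 10.40 hours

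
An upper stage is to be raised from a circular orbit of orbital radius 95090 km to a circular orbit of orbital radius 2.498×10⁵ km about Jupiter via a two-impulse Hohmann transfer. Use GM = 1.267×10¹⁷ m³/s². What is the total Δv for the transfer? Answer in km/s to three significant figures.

Δv_total ≈ 13.2 km/s

r₁ = 95090 km = 9.509×10⁷ m.
r₂ = 2.498×10⁵ km = 2.498×10⁸ m.
Transfer ellipse a_t = (r₁ + r₂)/2 = 1.724×10⁸ m.
At r₁: circular v_c1 = √(μ/r₁) = 36500 m/s; transfer-perijove v_p = √[μ(2/r₁ − 1/a_t)] = 43930 m/s.
Δv₁ = v_p − v_c1 = 7431 m/s.
At r₂: circular v_c2 = √(μ/r₂) = 22520 m/s; transfer-apojove v_a = √[μ(2/r₂ − 1/a_t)] = 16720 m/s.
Δv₂ = v_c2 − v_a = 5797 m/s.
Total Δv = Δv₁ + Δv₂ = 13230 m/s = 13.23 km/s.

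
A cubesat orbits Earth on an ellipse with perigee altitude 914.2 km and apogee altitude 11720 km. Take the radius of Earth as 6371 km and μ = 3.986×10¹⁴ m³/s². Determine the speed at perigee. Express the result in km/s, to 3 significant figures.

v ≈ 8.83 km/s

r_p = 6371 + 914.2 = 7285.2 km = 7.2852×10⁶ m.
r_a = 6371 + 11720 = 18091 km = 1.8091×10⁷ m.
Semi-major axis a = (r_p + r_a)/2 = 12688 km = 1.269×10⁷ m.
Vis-viva: v² = μ(2/r − 1/a) = 3.986×10¹⁴ × (2.745×10⁻⁷ − 7.881×10⁻⁸) = 7.801×10⁷ m²/s².
v = 8832 m/s = 8.832 km/s.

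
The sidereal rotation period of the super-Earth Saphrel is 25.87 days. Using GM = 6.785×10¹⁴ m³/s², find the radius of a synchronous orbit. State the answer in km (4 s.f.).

T = 25.87 days = 2.235×10⁶ s.
A synchronous orbit has period T, so by Kepler's third law a = (μT²/4π²)^(1/3).
μT²/4π² = 6.785×10¹⁴ × (2.235×10⁶)² / 39.48 = 8.586×10²⁵ m³.
a = 4.412×10⁸ m = 4.4117×10⁵ km.

r_sync ≈ 4.412×10⁵ km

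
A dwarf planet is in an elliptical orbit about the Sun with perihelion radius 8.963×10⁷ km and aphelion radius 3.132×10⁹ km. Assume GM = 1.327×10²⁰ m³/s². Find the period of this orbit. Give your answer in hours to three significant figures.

T ≈ 310000 hours

Semi-major axis a = (r_p + r_a)/2 = (8.9630×10⁷ + 3.1320×10⁹)/2 = 1.6108×10⁹ km = 1.611×10¹² m.
By Kepler's third law T = 2π√(a³/μ) = 2π × 1.775×10⁸ = 1.115×10⁹ s.
= 3.097×10⁵ hours.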